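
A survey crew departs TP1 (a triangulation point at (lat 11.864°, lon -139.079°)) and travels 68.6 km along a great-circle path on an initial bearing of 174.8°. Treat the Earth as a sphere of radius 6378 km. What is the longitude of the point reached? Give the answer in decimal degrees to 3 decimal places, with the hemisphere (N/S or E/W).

δ = d/R = 68.6/6378 = 0.010756 rad
φ₂ = arcsin(sin φ₁ cos δ + cos φ₁ sin δ cos θ)
   = arcsin(0.20559·0.99994 + 0.97864·0.01076·-0.99588) = 11.25027°
λ₂ = λ₁ + atan2(sin θ sin δ cos φ₁, cos δ − sin φ₁ sin φ₂) = -139.02205°

139.022°W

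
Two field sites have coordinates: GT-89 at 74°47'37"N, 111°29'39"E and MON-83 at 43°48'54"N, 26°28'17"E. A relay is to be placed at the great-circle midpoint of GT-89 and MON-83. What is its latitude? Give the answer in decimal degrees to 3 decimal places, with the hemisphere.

64.546°N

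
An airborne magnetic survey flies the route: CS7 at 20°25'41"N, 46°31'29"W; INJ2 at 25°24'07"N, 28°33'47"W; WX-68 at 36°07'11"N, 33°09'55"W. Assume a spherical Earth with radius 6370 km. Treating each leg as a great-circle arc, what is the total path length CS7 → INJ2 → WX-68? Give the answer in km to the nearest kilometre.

3188 km

CS7: φ = +20.42806°, λ = -46.52472°
INJ2: φ = +25.40194°, λ = -28.56306°
WX-68: φ = +36.11972°, λ = -33.16528°
CS7→INJ2: c = 0.301211 rad, d = 1918.71 km
INJ2→WX-68: c = 0.199315 rad, d = 1269.64 km
Total = 1918.71 + 1269.64 = 3188.35 km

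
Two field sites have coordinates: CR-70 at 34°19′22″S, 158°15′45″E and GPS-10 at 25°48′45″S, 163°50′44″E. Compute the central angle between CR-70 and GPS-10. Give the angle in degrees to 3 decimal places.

9.782°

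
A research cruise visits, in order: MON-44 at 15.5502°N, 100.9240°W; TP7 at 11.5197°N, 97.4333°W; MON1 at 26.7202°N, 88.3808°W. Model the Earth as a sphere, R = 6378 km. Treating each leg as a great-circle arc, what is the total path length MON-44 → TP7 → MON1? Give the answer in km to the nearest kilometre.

MON-44→TP7: c = 0.091952 rad, d = 586.47 km
TP7→MON1: c = 0.304113 rad, d = 1939.63 km
Total = 586.47 + 1939.63 = 2526.10 km

2526 km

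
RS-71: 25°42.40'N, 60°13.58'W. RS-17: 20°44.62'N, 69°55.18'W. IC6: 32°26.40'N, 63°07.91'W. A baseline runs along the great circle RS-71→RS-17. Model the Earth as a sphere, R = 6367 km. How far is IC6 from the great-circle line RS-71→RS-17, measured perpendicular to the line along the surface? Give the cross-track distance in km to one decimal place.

793.3 km

RS-71: φ = +25.70667°, λ = -60.22633°
RS-17: φ = +20.74367°, λ = -69.91967°
IC6: φ = +32.44000°, λ = -63.13183°
δ₁₃ = central angle RS-71→IC6 = 0.125581 rad  (haversine)
θ₁₃ = bearing RS-71→IC6 = 340.029°,  θ₁₂ = bearing RS-71→RS-17 = 242.858°
dₓₜ = R·arcsin(sin δ₁₃ · sin(θ₁₃ − θ₁₂)) = 6367·arcsin(0.12525·sin(97.171°)) = 793.287 km
|dₓₜ| = 793.287 km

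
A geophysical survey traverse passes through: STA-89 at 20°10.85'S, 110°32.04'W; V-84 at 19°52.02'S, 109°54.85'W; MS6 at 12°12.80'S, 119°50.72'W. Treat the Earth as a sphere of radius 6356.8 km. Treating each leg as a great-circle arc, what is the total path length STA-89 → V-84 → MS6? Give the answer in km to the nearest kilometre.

STA-89: φ = -20.18083°, λ = -110.53400°
V-84: φ = -19.86700°, λ = -109.91417°
MS6: φ = -12.21333°, λ = -119.84533°
STA-89→V-84: c = 0.011546 rad, d = 73.40 km
V-84→MS6: c = 0.213395 rad, d = 1356.51 km
Total = 73.40 + 1356.51 = 1429.90 km

1430 km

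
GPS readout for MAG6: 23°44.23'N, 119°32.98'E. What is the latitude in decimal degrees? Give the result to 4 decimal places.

23.7372°N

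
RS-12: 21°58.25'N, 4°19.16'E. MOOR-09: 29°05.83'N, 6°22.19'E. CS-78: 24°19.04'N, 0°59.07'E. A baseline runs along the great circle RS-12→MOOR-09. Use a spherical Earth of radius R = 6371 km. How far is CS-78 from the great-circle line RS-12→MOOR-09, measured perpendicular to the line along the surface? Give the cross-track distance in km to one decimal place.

392.3 km

RS-12: φ = +21.97083°, λ = +4.31933°
MOOR-09: φ = +29.09717°, λ = +6.36983°
CS-78: φ = +24.31733°, λ = +0.98450°
δ₁₃ = central angle RS-12→CS-78 = 0.067386 rad  (haversine)
θ₁₃ = bearing RS-12→CS-78 = 308.070°,  θ₁₂ = bearing RS-12→MOOR-09 = 14.122°
dₓₜ = R·arcsin(sin δ₁₃ · sin(θ₁₃ − θ₁₂)) = 6371·arcsin(0.06733·sin(293.948°)) = -392.309 km
|dₓₜ| = 392.309 km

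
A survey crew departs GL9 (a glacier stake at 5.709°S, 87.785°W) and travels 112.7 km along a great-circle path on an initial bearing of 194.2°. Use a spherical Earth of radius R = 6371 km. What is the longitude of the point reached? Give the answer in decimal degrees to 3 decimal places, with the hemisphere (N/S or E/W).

88.035°W

δ = d/R = 112.7/6371 = 0.017690 rad
φ₂ = arcsin(sin φ₁ cos δ + cos φ₁ sin δ cos θ)
   = arcsin(-0.09948·0.99984 + 0.99504·0.01769·-0.96945) = -6.69151°
λ₂ = λ₁ + atan2(sin θ sin δ cos φ₁, cos δ − sin φ₁ sin φ₂) = -88.03532°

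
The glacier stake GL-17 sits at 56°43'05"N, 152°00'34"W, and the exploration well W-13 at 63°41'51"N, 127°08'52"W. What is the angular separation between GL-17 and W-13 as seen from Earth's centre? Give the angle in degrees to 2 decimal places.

14.06°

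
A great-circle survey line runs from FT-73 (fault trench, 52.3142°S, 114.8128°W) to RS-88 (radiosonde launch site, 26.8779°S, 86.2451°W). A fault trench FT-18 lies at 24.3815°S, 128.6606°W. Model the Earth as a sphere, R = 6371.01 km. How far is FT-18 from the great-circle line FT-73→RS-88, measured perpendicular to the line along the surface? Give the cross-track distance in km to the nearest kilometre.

δ₁₃ = central angle FT-73→FT-18 = 0.521014 rad  (haversine)
θ₁₃ = bearing FT-73→FT-18 = 334.026°,  θ₁₂ = bearing FT-73→RS-88 = 51.149°
dₓₜ = R·arcsin(sin δ₁₃ · sin(θ₁₃ − θ₁₂)) = 6371.01·arcsin(0.49776·sin(282.877°)) = -3227.806 km
|dₓₜ| = 3227.806 km

3228 km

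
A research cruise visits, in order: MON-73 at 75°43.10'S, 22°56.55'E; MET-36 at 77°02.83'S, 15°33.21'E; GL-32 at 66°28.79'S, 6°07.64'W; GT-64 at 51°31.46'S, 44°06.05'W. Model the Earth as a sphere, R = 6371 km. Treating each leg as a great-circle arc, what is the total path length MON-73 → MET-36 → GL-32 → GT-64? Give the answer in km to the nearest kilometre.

4289 km

MON-73: φ = -75.71833°, λ = +22.94250°
MET-36: φ = -77.04717°, λ = +15.55350°
GL-32: φ = -66.47983°, λ = -6.12733°
GT-64: φ = -51.52433°, λ = -44.10083°
MON-73→MET-36: c = 0.038163 rad, d = 243.14 km
MET-36→GL-32: c = 0.216236 rad, d = 1377.64 km
GL-32→GT-64: c = 0.418840 rad, d = 2668.43 km
Total = 243.14 + 1377.64 + 2668.43 = 4289.21 km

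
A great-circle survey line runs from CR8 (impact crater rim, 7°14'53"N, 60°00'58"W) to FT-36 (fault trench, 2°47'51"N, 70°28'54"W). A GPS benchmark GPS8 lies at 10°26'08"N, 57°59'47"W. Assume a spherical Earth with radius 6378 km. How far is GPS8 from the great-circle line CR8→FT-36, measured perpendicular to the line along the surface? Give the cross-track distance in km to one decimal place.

243.0 km

CR8: φ = +7.24806°, λ = -60.01611°
FT-36: φ = +2.79750°, λ = -70.48167°
GPS8: φ = +10.43556°, λ = -57.99639°
δ₁₃ = central angle CR8→GPS8 = 0.065634 rad  (haversine)
θ₁₃ = bearing CR8→GPS8 = 31.902°,  θ₁₂ = bearing CR8→FT-36 = 247.405°
dₓₜ = R·arcsin(sin δ₁₃ · sin(θ₁₃ − θ₁₂)) = 6378·arcsin(0.06559·sin(-215.503°)) = 242.996 km
|dₓₜ| = 242.996 km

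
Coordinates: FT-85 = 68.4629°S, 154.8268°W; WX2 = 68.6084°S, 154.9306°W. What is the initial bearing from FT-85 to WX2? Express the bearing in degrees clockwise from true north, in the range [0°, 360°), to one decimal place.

194.6°

Δλ = -0.1038°
y = sin Δλ · cos φ₂ = -0.000661
x = cos φ₁ sin φ₂ − sin φ₁ cos φ₂ cos Δλ = -0.002540
θ = atan2(y, x) = -165.4178° → 194.5822° (mod 360°)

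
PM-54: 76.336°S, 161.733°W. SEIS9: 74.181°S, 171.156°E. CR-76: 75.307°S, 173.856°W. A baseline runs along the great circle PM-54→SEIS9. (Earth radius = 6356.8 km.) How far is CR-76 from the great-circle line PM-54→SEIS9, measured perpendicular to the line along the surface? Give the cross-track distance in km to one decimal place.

55.9 km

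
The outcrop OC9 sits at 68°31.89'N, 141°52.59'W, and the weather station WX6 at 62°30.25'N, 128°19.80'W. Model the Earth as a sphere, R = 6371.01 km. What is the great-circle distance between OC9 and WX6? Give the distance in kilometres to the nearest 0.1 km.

912.0 km

OC9: φ = +68.53150°, λ = -141.87650°
WX6: φ = +62.50417°, λ = -128.33000°
Δφ = -6.0273°,  Δλ = 13.5465°
a = sin²(Δφ/2) + cos φ₁ cos φ₂ sin²(Δλ/2) = 0.005114
c = 2·arcsin(√a) = 0.143153 rad = 8.2020°
d = R·c = 6371.01 × 0.143153 = 912.0 km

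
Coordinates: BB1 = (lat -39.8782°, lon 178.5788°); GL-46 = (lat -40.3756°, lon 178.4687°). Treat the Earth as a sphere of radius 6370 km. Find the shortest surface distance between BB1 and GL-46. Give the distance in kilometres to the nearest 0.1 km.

56.1 km

Δφ = -0.4974°,  Δλ = -0.1101°
a = sin²(Δφ/2) + cos φ₁ cos φ₂ sin²(Δλ/2) = 0.000019
c = 2·arcsin(√a) = 0.008805 rad = 0.5045°
d = R·c = 6370 × 0.008805 = 56.1 km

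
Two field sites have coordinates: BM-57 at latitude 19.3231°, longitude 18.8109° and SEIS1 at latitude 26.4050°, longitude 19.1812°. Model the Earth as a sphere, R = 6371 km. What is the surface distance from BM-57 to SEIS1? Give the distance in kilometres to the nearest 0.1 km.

788.4 km

Δφ = 7.0819°,  Δλ = 0.3703°
a = sin²(Δφ/2) + cos φ₁ cos φ₂ sin²(Δλ/2) = 0.003823
c = 2·arcsin(√a) = 0.123746 rad = 7.0901°
d = R·c = 6371 × 0.123746 = 788.4 km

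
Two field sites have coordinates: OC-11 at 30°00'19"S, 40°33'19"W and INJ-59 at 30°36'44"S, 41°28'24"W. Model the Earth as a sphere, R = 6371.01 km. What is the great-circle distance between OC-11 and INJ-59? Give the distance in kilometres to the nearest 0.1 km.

OC-11: φ = -30.00528°, λ = -40.55528°
INJ-59: φ = -30.61222°, λ = -41.47333°
Δφ = -0.6069°,  Δλ = -0.9181°
a = sin²(Δφ/2) + cos φ₁ cos φ₂ sin²(Δλ/2) = 0.000076
c = 2·arcsin(√a) = 0.017423 rad = 0.9983°
d = R·c = 6371.01 × 0.017423 = 111.0 km

111.0 km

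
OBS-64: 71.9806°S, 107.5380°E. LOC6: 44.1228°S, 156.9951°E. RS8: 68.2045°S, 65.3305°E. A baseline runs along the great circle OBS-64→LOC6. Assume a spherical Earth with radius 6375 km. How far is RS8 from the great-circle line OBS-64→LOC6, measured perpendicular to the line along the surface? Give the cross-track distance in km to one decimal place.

463.4 km

δ₁₃ = central angle OBS-64→RS8 = 0.253467 rad  (haversine)
θ₁₃ = bearing OBS-64→RS8 = 264.120°,  θ₁₂ = bearing OBS-64→LOC6 = 67.284°
dₓₜ = R·arcsin(sin δ₁₃ · sin(θ₁₃ − θ₁₂)) = 6375·arcsin(0.25076·sin(196.835°)) = -463.400 km
|dₓₜ| = 463.400 km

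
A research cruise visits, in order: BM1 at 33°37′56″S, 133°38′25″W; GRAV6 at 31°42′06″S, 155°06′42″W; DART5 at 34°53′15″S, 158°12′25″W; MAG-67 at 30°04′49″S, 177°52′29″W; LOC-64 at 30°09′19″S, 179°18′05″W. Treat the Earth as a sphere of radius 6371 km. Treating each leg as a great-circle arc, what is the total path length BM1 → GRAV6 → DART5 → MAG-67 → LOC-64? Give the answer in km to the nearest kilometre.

BM1: φ = -33.63222°, λ = -133.64028°
GRAV6: φ = -31.70167°, λ = -155.11167°
DART5: φ = -34.88750°, λ = -158.20694°
MAG-67: φ = -30.08028°, λ = -177.87472°
LOC-64: φ = -30.15528°, λ = -179.30139°
BM1→GRAV6: c = 0.316691 rad, d = 2017.64 km
GRAV6→DART5: c = 0.071620 rad, d = 456.29 km
DART5→MAG-67: c = 0.300893 rad, d = 1916.99 km
MAG-67→LOC-64: c = 0.021578 rad, d = 137.47 km
Total = 2017.64 + 456.29 + 1916.99 + 137.47 = 4528.39 km

4528 km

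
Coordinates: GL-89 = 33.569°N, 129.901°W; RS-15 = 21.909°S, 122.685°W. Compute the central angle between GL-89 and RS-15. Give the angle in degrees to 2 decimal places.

Δφ = -55.4780°,  Δλ = 7.2160°
a = sin²(Δφ/2) + cos φ₁ cos φ₂ sin²(Δλ/2) = 0.219700
c = 2·arcsin(√a) = 0.975686 rad = 55.9027°

55.90°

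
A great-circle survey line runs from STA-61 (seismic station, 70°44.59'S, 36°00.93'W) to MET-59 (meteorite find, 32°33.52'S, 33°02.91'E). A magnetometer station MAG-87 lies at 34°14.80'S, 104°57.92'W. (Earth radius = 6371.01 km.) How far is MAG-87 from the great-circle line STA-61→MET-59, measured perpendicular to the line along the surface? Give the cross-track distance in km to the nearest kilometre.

STA-61: φ = -70.74317°, λ = -36.01550°
MET-59: φ = -32.55867°, λ = +33.04850°
MAG-87: φ = -34.24667°, λ = -104.96533°
δ₁₃ = central angle STA-61→MAG-87 = 0.890282 rad  (haversine)
θ₁₃ = bearing STA-61→MAG-87 = 276.998°,  θ₁₂ = bearing STA-61→MET-59 = 82.272°
dₓₜ = R·arcsin(sin δ₁₃ · sin(θ₁₃ − θ₁₂)) = 6371.01·arcsin(0.77725·sin(194.727°)) = -1267.136 km
|dₓₜ| = 1267.136 km

1267 km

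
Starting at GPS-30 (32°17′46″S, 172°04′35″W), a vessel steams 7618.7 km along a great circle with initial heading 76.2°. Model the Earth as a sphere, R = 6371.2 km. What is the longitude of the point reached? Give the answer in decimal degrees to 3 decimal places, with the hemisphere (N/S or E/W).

GPS-30: φ = -32.29611°, λ = -172.07639°
δ = d/R = 7618.7/6371.2 = 1.195803 rad
φ₂ = arcsin(sin φ₁ cos δ + cos φ₁ sin δ cos θ)
   = arcsin(-0.53429·0.36627 + 0.84530·0.93051·0.23853) = -0.46260°
λ₂ = λ₁ + atan2(sin θ sin δ cos φ₁, cos δ − sin φ₁ sin φ₂) = -107.43035°

107.430°W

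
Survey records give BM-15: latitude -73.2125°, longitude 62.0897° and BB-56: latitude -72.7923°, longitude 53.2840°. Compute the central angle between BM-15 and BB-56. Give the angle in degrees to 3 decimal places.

2.606°

Δφ = 0.4202°,  Δλ = -8.8057°
a = sin²(Δφ/2) + cos φ₁ cos φ₂ sin²(Δλ/2) = 0.000517
c = 2·arcsin(√a) = 0.045479 rad = 2.6058°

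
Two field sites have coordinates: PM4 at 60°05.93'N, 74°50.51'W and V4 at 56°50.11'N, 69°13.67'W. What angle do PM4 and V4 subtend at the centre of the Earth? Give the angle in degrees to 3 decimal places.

4.387°

PM4: φ = +60.09883°, λ = -74.84183°
V4: φ = +56.83517°, λ = -69.22783°
Δφ = -3.2637°,  Δλ = 5.6140°
a = sin²(Δφ/2) + cos φ₁ cos φ₂ sin²(Δλ/2) = 0.001465
c = 2·arcsin(√a) = 0.076568 rad = 4.3870°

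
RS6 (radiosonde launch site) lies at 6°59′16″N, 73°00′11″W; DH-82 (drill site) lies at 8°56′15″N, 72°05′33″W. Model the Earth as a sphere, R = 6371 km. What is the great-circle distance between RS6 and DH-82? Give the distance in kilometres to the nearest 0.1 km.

RS6: φ = +6.98778°, λ = -73.00306°
DH-82: φ = +8.93750°, λ = -72.09250°
Δφ = 1.9497°,  Δλ = 0.9106°
a = sin²(Δφ/2) + cos φ₁ cos φ₂ sin²(Δλ/2) = 0.000351
c = 2·arcsin(√a) = 0.037492 rad = 2.1481°
d = R·c = 6371 × 0.037492 = 238.9 km

238.9 km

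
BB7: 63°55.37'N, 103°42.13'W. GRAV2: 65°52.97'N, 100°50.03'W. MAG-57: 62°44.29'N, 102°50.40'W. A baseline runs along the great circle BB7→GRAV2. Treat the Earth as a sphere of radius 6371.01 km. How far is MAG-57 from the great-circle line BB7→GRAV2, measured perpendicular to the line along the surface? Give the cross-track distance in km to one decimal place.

BB7: φ = +63.92283°, λ = -103.70217°
GRAV2: φ = +65.88283°, λ = -100.83383°
MAG-57: φ = +62.73817°, λ = -102.84000°
δ₁₃ = central angle BB7→MAG-57 = 0.021751 rad  (haversine)
θ₁₃ = bearing BB7→MAG-57 = 161.524°,  θ₁₂ = bearing BB7→GRAV2 = 30.536°
dₓₜ = R·arcsin(sin δ₁₃ · sin(θ₁₃ − θ₁₂)) = 6371.01·arcsin(0.02175·sin(130.988°)) = 104.600 km
|dₓₜ| = 104.600 km

104.6 km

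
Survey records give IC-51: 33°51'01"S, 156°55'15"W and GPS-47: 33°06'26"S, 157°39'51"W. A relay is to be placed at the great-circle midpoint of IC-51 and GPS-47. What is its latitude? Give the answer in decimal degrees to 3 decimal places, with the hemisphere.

33.479°S

IC-51: φ = -33.85028°, λ = -156.92083°
GPS-47: φ = -33.10722°, λ = -157.66417°
Bx = cos φ₂ cos Δλ = 0.837579,  By = cos φ₂ sin Δλ = -0.010867
φₘ = atan2(sin φ₁ + sin φ₂, √((cos φ₁ + Bx)² + By²)) = -33.47930°
λₘ = λ₁ + atan2(By, cos φ₁ + Bx) = -157.29409°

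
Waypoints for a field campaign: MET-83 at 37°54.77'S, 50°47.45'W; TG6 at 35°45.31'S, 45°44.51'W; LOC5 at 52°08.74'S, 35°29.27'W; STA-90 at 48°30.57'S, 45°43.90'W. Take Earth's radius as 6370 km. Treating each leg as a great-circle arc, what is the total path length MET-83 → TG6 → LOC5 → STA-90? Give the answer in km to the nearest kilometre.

3334 km

MET-83: φ = -37.91283°, λ = -50.79083°
TG6: φ = -35.75517°, λ = -45.74183°
LOC5: φ = -52.14567°, λ = -35.48783°
STA-90: φ = -48.50950°, λ = -45.73167°
MET-83→TG6: c = 0.079937 rad, d = 509.20 km
TG6→LOC5: c = 0.313023 rad, d = 1993.96 km
LOC5→STA-90: c = 0.130427 rad, d = 830.82 km
Total = 509.20 + 1993.96 + 830.82 = 3333.98 km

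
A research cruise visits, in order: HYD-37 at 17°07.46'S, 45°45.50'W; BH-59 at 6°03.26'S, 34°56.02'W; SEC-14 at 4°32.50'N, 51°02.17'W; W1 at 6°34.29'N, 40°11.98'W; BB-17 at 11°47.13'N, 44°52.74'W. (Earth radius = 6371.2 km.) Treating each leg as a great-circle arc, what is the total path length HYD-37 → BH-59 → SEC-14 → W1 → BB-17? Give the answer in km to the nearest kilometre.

HYD-37: φ = -17.12433°, λ = -45.75833°
BH-59: φ = -6.05433°, λ = -34.93367°
SEC-14: φ = +4.54167°, λ = -51.03617°
W1: φ = +6.57150°, λ = -40.19967°
BB-17: φ = +11.78550°, λ = -44.87900°
HYD-37→BH-59: c = 0.267315 rad, d = 1703.12 km
BH-59→SEC-14: c = 0.336074 rad, d = 2141.20 km
SEC-14→W1: c = 0.191536 rad, d = 1220.31 km
W1→BB-17: c = 0.121559 rad, d = 774.48 km
Total = 1703.12 + 2141.20 + 1220.31 + 774.48 = 5839.11 km

5839 km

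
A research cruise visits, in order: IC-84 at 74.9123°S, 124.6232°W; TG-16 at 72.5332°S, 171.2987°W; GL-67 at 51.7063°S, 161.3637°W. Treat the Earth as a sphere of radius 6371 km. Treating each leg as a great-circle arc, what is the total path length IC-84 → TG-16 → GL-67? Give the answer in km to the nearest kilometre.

3804 km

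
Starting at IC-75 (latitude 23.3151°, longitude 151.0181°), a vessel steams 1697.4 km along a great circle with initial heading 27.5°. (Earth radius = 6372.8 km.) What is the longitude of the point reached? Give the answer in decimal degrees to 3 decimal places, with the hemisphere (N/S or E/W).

159.726°E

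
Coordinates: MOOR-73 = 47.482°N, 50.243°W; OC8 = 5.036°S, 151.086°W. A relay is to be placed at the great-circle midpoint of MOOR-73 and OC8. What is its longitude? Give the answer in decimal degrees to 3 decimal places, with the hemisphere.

Bx = cos φ₂ cos Δλ = -0.187392,  By = cos φ₂ sin Δλ = -0.978355
φₘ = atan2(sin φ₁ + sin φ₂, √((cos φ₁ + Bx)² + By²)) = 30.70041°
λₘ = λ₁ + atan2(By, cos φ₁ + Bx) = -113.71300°

113.713°W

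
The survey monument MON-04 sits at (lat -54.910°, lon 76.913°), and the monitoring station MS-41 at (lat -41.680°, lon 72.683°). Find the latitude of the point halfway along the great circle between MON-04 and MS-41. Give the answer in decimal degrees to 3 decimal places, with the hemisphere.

Bx = cos φ₂ cos Δλ = 0.744836,  By = cos φ₂ sin Δλ = -0.055089
φₘ = atan2(sin φ₁ + sin φ₂, √((cos φ₁ + Bx)² + By²)) = -48.31406°
λₘ = λ₁ + atan2(By, cos φ₁ + Bx) = 74.52263°

48.314°S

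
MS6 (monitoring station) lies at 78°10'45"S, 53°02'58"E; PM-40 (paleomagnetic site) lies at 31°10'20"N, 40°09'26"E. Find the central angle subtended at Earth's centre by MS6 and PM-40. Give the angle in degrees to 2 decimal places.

MS6: φ = -78.17917°, λ = +53.04944°
PM-40: φ = +31.17222°, λ = +40.15722°
Δφ = 109.3514°,  Δλ = -12.8922°
a = sin²(Δφ/2) + cos φ₁ cos φ₂ sin²(Δλ/2) = 0.667890
c = 2·arcsin(√a) = 1.913229 rad = 109.6199°

109.62°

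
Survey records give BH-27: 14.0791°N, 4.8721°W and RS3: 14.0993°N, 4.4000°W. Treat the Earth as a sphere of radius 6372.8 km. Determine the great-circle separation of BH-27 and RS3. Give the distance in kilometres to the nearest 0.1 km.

51.0 km

Δφ = 0.0202°,  Δλ = 0.4721°
a = sin²(Δφ/2) + cos φ₁ cos φ₂ sin²(Δλ/2) = 0.000016
c = 2·arcsin(√a) = 0.008000 rad = 0.4583°
d = R·c = 6372.8 × 0.008000 = 51.0 km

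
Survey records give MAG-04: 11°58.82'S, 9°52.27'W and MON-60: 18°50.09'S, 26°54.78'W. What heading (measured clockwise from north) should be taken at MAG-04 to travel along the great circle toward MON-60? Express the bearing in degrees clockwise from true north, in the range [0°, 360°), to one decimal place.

MAG-04: φ = -11.98033°, λ = -9.87117°
MON-60: φ = -18.83483°, λ = -26.91300°
Δλ = -17.0418°
y = sin Δλ · cos φ₂ = -0.277377
x = cos φ₁ sin φ₂ − sin φ₁ cos φ₂ cos Δλ = -0.127975
θ = atan2(y, x) = -114.7674° → 245.2326° (mod 360°)

245.2°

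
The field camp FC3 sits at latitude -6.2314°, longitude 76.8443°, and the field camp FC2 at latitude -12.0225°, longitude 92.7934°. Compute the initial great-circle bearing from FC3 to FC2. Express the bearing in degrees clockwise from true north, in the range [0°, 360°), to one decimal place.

Δλ = 15.9491°
y = sin Δλ · cos φ₂ = 0.268756
x = cos φ₁ sin φ₂ − sin φ₁ cos φ₂ cos Δλ = -0.104988
θ = atan2(y, x) = 111.3379° → 111.3379° (mod 360°)

111.3°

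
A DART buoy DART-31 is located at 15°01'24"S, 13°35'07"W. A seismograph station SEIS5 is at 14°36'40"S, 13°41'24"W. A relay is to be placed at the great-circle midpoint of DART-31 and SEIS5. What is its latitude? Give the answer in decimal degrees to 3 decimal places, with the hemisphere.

14.817°S

DART-31: φ = -15.02333°, λ = -13.58528°
SEIS5: φ = -14.61111°, λ = -13.69000°
Bx = cos φ₂ cos Δλ = 0.967659,  By = cos φ₂ sin Δλ = -0.001769
φₘ = atan2(sin φ₁ + sin φ₂, √((cos φ₁ + Bx)² + By²)) = -14.81723°
λₘ = λ₁ + atan2(By, cos φ₁ + Bx) = -13.63769°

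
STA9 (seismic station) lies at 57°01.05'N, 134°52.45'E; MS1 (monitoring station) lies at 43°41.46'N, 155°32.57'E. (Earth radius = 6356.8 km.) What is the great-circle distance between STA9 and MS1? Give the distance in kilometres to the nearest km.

2064 km

STA9: φ = +57.01750°, λ = +134.87417°
MS1: φ = +43.69100°, λ = +155.54283°
Δφ = -13.3265°,  Δλ = 20.6687°
a = sin²(Δφ/2) + cos φ₁ cos φ₂ sin²(Δλ/2) = 0.026131
c = 2·arcsin(√a) = 0.324729 rad = 18.6056°
d = R·c = 6356.8 × 0.324729 = 2064.2 km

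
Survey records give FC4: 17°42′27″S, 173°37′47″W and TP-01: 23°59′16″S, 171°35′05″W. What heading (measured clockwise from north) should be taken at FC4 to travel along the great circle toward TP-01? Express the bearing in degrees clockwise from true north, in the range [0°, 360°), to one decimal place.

FC4: φ = -17.70750°, λ = -173.62972°
TP-01: φ = -23.98778°, λ = -171.58472°
Δλ = 2.0450°
y = sin Δλ · cos φ₂ = 0.032602
x = cos φ₁ sin φ₂ − sin φ₁ cos φ₂ cos Δλ = -0.109569
θ = atan2(y, x) = 163.4296° → 163.4296° (mod 360°)

163.4°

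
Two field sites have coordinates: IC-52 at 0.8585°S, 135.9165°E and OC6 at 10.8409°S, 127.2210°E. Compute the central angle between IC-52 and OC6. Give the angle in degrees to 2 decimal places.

Δφ = -9.9824°,  Δλ = -8.6955°
a = sin²(Δφ/2) + cos φ₁ cos φ₂ sin²(Δλ/2) = 0.013213
c = 2·arcsin(√a) = 0.230408 rad = 13.2014°

13.20°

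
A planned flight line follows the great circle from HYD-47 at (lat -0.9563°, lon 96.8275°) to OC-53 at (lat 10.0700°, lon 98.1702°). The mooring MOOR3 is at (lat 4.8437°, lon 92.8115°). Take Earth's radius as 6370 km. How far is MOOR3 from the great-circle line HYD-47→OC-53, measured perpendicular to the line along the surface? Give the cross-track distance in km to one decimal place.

519.0 km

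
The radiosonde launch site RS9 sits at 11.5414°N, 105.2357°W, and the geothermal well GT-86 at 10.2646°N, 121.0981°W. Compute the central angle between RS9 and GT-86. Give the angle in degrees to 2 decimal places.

15.63°

Δφ = -1.2768°,  Δλ = -15.8624°
a = sin²(Δφ/2) + cos φ₁ cos φ₂ sin²(Δλ/2) = 0.018480
c = 2·arcsin(√a) = 0.272728 rad = 15.6262°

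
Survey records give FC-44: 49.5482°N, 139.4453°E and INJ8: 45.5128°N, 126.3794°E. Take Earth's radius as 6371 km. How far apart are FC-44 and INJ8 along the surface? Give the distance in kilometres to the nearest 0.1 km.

Δφ = -4.0354°,  Δλ = -13.0659°
a = sin²(Δφ/2) + cos φ₁ cos φ₂ sin²(Δλ/2) = 0.007125
c = 2·arcsin(√a) = 0.169020 rad = 9.6841°
d = R·c = 6371 × 0.169020 = 1076.8 km

1076.8 km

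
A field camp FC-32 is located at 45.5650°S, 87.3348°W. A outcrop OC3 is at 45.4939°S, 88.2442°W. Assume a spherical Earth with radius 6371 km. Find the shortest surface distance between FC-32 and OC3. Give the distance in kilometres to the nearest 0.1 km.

Δφ = 0.0711°,  Δλ = -0.9094°
a = sin²(Δφ/2) + cos φ₁ cos φ₂ sin²(Δλ/2) = 0.000031
c = 2·arcsin(√a) = 0.011188 rad = 0.6410°
d = R·c = 6371 × 0.011188 = 71.3 km

71.3 km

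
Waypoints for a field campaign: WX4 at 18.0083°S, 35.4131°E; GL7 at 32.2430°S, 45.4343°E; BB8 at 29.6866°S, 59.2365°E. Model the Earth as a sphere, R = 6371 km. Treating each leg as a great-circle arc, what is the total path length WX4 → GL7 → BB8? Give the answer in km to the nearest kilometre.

WX4→GL7: c = 0.294233 rad, d = 1874.56 km
GL7→BB8: c = 0.211162 rad, d = 1345.31 km
Total = 1874.56 + 1345.31 = 3219.87 km

3220 km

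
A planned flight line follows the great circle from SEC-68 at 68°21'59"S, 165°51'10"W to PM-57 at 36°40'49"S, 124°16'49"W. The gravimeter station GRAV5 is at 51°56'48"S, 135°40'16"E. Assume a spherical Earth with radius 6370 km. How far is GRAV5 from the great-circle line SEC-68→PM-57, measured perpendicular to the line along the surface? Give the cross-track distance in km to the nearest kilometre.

SEC-68: φ = -68.36639°, λ = -165.85278°
PM-57: φ = -36.68028°, λ = -124.28028°
GRAV5: φ = -51.94667°, λ = +135.67111°
δ₁₃ = central angle SEC-68→GRAV5 = 0.553315 rad  (haversine)
θ₁₃ = bearing SEC-68→GRAV5 = 271.012°,  θ₁₂ = bearing SEC-68→PM-57 = 57.618°
dₓₜ = R·arcsin(sin δ₁₃ · sin(θ₁₃ − θ₁₂)) = 6370·arcsin(0.52551·sin(213.394°)) = -1869.129 km
|dₓₜ| = 1869.129 km

1869 km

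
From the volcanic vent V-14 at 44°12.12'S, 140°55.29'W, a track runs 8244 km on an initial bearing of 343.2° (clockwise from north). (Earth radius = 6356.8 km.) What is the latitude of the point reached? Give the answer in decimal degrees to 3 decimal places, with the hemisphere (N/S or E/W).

28.171°N

V-14: φ = -44.20200°, λ = -140.92150°
δ = d/R = 8244/6356.8 = 1.296879 rad
φ₂ = arcsin(sin φ₁ cos δ + cos φ₁ sin δ cos θ)
   = arcsin(-0.69719·0.27050 + 0.71689·0.96272·0.95732) = 28.17135°
λ₂ = λ₁ + atan2(sin θ sin δ cos φ₁, cos δ − sin φ₁ sin φ₂) = -159.32144°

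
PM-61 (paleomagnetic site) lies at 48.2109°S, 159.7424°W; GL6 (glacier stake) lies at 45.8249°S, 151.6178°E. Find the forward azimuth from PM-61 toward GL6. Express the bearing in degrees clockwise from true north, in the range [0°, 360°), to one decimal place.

255.6°

Δλ = -48.6398°
y = sin Δλ · cos φ₂ = -0.523037
x = cos φ₁ sin φ₂ − sin φ₁ cos φ₂ cos Δλ = -0.134613
θ = atan2(y, x) = -104.4329° → 255.5671° (mod 360°)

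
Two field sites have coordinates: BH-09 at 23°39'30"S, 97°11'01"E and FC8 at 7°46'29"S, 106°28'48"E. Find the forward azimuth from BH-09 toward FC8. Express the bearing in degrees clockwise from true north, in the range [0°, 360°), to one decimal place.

30.8°

BH-09: φ = -23.65833°, λ = +97.18361°
FC8: φ = -7.77472°, λ = +106.48000°
Δλ = 9.2964°
y = sin Δλ · cos φ₂ = 0.160057
x = cos φ₁ sin φ₂ − sin φ₁ cos φ₂ cos Δλ = 0.268462
θ = atan2(y, x) = 30.8033° → 30.8033° (mod 360°)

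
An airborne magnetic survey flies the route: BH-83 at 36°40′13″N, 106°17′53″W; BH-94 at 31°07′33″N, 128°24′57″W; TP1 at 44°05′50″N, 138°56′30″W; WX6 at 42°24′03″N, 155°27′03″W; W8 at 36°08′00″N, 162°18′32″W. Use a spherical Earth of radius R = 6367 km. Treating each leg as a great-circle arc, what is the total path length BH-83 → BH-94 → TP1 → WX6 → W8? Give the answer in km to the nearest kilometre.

6095 km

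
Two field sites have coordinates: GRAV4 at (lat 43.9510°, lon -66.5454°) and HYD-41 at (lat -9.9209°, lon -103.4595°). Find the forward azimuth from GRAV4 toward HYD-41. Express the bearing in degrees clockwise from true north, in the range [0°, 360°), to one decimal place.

221.4°

Δλ = -36.9141°
y = sin Δλ · cos φ₂ = -0.591636
x = cos φ₁ sin φ₂ − sin φ₁ cos φ₂ cos Δλ = -0.670651
θ = atan2(y, x) = -138.5819° → 221.4181° (mod 360°)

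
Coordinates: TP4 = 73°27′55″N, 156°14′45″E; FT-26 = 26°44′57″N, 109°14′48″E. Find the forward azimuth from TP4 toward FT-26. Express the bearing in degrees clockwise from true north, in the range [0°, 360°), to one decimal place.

TP4: φ = +73.46528°, λ = +156.24583°
FT-26: φ = +26.74917°, λ = +109.24667°
Δλ = -46.9992°
y = sin Δλ · cos φ₂ = -0.653079
x = cos φ₁ sin φ₂ − sin φ₁ cos φ₂ cos Δλ = -0.455747
θ = atan2(y, x) = -124.9090° → 235.0910° (mod 360°)

235.1°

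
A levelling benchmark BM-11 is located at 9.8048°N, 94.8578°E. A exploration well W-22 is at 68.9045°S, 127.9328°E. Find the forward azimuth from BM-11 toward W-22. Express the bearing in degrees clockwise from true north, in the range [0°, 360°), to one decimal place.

168.6°

Δλ = 33.0750°
y = sin Δλ · cos φ₂ = 0.196423
x = cos φ₁ sin φ₂ − sin φ₁ cos φ₂ cos Δλ = -0.970714
θ = atan2(y, x) = 168.5607° → 168.5607° (mod 360°)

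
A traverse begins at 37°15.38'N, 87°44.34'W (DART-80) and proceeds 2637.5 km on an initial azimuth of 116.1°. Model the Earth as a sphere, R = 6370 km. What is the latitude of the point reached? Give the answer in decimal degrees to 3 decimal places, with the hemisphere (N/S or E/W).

DART-80: φ = +37.25633°, λ = -87.73900°
δ = d/R = 2637.5/6370 = 0.414050 rad
φ₂ = arcsin(sin φ₁ cos δ + cos φ₁ sin δ cos θ)
   = arcsin(0.60538·0.91550 + 0.79594·0.40232·-0.43994) = 24.41537°
λ₂ = λ₁ + atan2(sin θ sin δ cos φ₁, cos δ − sin φ₁ sin φ₂) = -64.36211°

24.415°N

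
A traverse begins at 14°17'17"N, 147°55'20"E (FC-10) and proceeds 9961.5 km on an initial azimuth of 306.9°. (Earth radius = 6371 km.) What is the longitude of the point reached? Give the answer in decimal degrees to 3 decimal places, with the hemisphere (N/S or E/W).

47.910°E

FC-10: φ = +14.28806°, λ = +147.92222°
δ = d/R = 9961.5/6371 = 1.563569 rad
φ₂ = arcsin(sin φ₁ cos δ + cos φ₁ sin δ cos θ)
   = arcsin(0.24680·0.00723 + 0.96907·0.99997·0.60042) = 35.70527°
λ₂ = λ₁ + atan2(sin θ sin δ cos φ₁, cos δ − sin φ₁ sin φ₂) = 47.91025°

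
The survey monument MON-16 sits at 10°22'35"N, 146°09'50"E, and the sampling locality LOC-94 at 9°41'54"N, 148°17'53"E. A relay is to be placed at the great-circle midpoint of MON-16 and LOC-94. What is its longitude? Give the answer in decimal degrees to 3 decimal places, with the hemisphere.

MON-16: φ = +10.37639°, λ = +146.16389°
LOC-94: φ = +9.69833°, λ = +148.29806°
Bx = cos φ₂ cos Δλ = 0.985025,  By = cos φ₂ sin Δλ = 0.036707
φₘ = atan2(sin φ₁ + sin φ₂, √((cos φ₁ + Bx)² + By²)) = 10.03907°
λₘ = λ₁ + atan2(By, cos φ₁ + Bx) = 147.23209°

147.232°E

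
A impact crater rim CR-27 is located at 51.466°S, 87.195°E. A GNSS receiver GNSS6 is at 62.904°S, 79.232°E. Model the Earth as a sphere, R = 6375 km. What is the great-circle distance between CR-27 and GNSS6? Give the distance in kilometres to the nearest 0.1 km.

Δφ = -11.4380°,  Δλ = -7.9630°
a = sin²(Δφ/2) + cos φ₁ cos φ₂ sin²(Δλ/2) = 0.011298
c = 2·arcsin(√a) = 0.212987 rad = 12.2033°
d = R·c = 6375 × 0.212987 = 1357.8 km

1357.8 km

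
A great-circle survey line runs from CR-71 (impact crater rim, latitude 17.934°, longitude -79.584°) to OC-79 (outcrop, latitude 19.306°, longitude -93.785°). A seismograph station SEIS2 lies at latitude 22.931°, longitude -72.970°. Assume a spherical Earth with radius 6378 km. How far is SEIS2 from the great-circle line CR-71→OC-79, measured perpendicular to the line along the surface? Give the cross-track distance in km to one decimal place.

δ₁₃ = central angle CR-71→SEIS2 = 0.138909 rad  (haversine)
θ₁₃ = bearing CR-71→SEIS2 = 50.006°,  θ₁₂ = bearing CR-71→OC-79 = 278.069°
dₓₜ = R·arcsin(sin δ₁₃ · sin(θ₁₃ − θ₁₂)) = 6378·arcsin(0.13846·sin(-228.063°)) = 658.100 km
|dₓₜ| = 658.100 km

658.1 km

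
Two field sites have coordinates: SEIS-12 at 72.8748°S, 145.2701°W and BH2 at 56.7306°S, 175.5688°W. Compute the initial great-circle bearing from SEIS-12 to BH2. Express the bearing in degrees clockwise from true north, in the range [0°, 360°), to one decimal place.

Δλ = -30.2987°
y = sin Δλ · cos φ₂ = -0.276761
x = cos φ₁ sin φ₂ − sin φ₁ cos φ₂ cos Δλ = 0.206446
θ = atan2(y, x) = -53.2794° → 306.7206° (mod 360°)

306.7°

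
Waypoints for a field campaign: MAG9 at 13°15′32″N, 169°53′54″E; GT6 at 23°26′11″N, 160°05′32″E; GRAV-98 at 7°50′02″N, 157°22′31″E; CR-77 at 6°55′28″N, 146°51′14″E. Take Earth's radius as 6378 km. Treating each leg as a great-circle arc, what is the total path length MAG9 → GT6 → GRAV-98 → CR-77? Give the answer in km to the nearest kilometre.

4461 km

MAG9: φ = +13.25889°, λ = +169.89833°
GT6: φ = +23.43639°, λ = +160.09222°
GRAV-98: φ = +7.83389°, λ = +157.37528°
CR-77: φ = +6.92444°, λ = +146.85389°
MAG9→GT6: c = 0.240507 rad, d = 1533.95 km
GT6→GRAV-98: c = 0.276088 rad, d = 1760.89 km
GRAV-98→CR-77: c = 0.182796 rad, d = 1165.87 km
Total = 1533.95 + 1760.89 + 1165.87 = 4460.72 km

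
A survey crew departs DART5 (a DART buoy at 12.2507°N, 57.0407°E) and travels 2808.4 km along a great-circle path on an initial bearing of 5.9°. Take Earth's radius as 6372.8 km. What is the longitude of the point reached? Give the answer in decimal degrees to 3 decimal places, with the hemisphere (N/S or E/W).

δ = d/R = 2808.4/6372.8 = 0.440685 rad
φ₂ = arcsin(sin φ₁ cos δ + cos φ₁ sin δ cos θ)
   = arcsin(0.21219·0.90446 + 0.97723·0.42656·0.99470) = 37.34081°
λ₂ = λ₁ + atan2(sin θ sin δ cos φ₁, cos δ − sin φ₁ sin φ₂) = 60.20221°

60.202°E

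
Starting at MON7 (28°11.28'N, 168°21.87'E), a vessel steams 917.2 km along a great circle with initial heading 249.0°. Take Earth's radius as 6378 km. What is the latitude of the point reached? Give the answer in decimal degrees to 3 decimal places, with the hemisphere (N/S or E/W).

MON7: φ = +28.18800°, λ = +168.36450°
δ = d/R = 917.2/6378 = 0.143807 rad
φ₂ = arcsin(sin φ₁ cos δ + cos φ₁ sin δ cos θ)
   = arcsin(0.47237·0.98968 + 0.88140·0.14331·-0.35837) = 24.97501°
λ₂ = λ₁ + atan2(sin θ sin δ cos φ₁, cos δ − sin φ₁ sin φ₂) = 159.87697°

24.975°N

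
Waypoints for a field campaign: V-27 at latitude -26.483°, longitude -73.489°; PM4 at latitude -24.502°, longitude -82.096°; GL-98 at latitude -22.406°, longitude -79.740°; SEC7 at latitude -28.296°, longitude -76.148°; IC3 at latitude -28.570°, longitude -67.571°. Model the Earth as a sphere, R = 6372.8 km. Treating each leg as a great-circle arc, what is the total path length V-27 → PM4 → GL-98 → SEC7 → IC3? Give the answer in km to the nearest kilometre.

2814 km

V-27→PM4: c = 0.139900 rad, d = 891.55 km
PM4→GL-98: c = 0.052545 rad, d = 334.86 km
GL-98→SEC7: c = 0.117357 rad, d = 747.89 km
SEC7→IC3: c = 0.131698 rad, d = 839.29 km
Total = 891.55 + 334.86 + 747.89 + 839.29 = 2813.59 km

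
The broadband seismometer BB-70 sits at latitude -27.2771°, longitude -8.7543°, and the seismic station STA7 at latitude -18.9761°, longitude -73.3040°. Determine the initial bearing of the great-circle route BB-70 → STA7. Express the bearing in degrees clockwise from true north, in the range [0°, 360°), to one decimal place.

263.1°

Δλ = -64.5497°
y = sin Δλ · cos φ₂ = -0.853886
x = cos φ₁ sin φ₂ − sin φ₁ cos φ₂ cos Δλ = -0.102776
θ = atan2(y, x) = -96.8632° → 263.1368° (mod 360°)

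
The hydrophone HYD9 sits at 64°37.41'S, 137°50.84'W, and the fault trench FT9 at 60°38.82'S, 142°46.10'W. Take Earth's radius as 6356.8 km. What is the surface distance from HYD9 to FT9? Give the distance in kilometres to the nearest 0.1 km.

507.2 km

HYD9: φ = -64.62350°, λ = -137.84733°
FT9: φ = -60.64700°, λ = -142.76833°
Δφ = 3.9765°,  Δλ = -4.9210°
a = sin²(Δφ/2) + cos φ₁ cos φ₂ sin²(Δλ/2) = 0.001591
c = 2·arcsin(√a) = 0.079793 rad = 4.5718°
d = R·c = 6356.8 × 0.079793 = 507.2 km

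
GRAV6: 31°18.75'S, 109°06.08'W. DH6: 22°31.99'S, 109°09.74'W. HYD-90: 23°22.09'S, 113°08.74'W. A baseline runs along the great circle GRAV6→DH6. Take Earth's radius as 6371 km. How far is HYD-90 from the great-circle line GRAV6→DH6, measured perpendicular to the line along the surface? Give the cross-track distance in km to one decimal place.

407.1 km

GRAV6: φ = -31.31250°, λ = -109.10133°
DH6: φ = -22.53317°, λ = -109.16233°
HYD-90: φ = -23.36817°, λ = -113.14567°
δ₁₃ = central angle GRAV6→HYD-90 = 0.152135 rad  (haversine)
θ₁₃ = bearing GRAV6→HYD-90 = 334.709°,  θ₁₂ = bearing GRAV6→DH6 = 359.631°
dₓₜ = R·arcsin(sin δ₁₃ · sin(θ₁₃ − θ₁₂)) = 6371·arcsin(0.15155·sin(-24.922°)) = -407.123 km
|dₓₜ| = 407.123 km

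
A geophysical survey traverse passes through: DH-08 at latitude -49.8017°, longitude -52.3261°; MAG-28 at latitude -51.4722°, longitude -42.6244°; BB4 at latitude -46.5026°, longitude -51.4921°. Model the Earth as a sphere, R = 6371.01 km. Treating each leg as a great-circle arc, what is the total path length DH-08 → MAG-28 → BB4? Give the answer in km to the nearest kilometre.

DH-08→MAG-28: c = 0.111186 rad, d = 708.36 km
MAG-28→BB4: c = 0.133396 rad, d = 849.87 km
Total = 708.36 + 849.87 = 1558.23 km

1558 km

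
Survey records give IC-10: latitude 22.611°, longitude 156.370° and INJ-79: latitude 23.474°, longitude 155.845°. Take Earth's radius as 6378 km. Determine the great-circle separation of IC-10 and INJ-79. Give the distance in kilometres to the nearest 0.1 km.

Δφ = 0.8630°,  Δλ = -0.5250°
a = sin²(Δφ/2) + cos φ₁ cos φ₂ sin²(Δλ/2) = 0.000074
c = 2·arcsin(√a) = 0.017262 rad = 0.9890°
d = R·c = 6378 × 0.017262 = 110.1 km

110.1 km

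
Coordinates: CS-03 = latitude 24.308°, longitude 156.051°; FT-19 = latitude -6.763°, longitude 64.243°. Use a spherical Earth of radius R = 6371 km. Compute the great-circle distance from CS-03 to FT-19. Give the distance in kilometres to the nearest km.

10499 km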